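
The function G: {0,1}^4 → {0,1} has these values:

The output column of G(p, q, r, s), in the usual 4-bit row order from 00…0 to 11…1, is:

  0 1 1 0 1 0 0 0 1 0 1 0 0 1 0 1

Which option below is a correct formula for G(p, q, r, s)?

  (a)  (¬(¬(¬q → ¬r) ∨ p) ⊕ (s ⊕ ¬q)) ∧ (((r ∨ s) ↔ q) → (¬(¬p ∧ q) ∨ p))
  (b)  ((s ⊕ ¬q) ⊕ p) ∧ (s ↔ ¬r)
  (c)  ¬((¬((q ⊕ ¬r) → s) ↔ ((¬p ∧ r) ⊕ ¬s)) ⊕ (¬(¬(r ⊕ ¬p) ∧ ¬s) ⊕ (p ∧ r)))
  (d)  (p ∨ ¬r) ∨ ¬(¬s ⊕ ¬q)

(b) fails at (0,0,0,1): the formula yields 0, G is 1.
(c) fails at (0,0,0,0): the formula yields 1, G is 0.
(d) fails at (0,0,0,0): the formula yields 1, G is 0.
That leaves (a). Evaluating it on every row reproduces the table of G exactly.

a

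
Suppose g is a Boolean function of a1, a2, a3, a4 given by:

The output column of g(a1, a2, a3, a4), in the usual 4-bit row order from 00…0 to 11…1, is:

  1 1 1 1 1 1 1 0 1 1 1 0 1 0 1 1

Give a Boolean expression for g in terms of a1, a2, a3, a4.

The 0-rows are (0,1,1,1), (1,0,1,1), (1,1,0,1). Take each as a conjunction (¬a1·a2·a3·a4, a1·¬a2·a3·a4, a1·a2·¬a3·a4), form their disjunction, and complement — that gives a formula that is 1 everywhere g is.

g(a1, a2, a3, a4) = ¬(((((¬a1 ∧ a2) ∧ a3) ∧ a4) ∨ (((a1 ∧ ¬a2) ∧ a3) ∧ a4)) ∨ (((a1 ∧ a2) ∧ ¬a3) ∧ a4))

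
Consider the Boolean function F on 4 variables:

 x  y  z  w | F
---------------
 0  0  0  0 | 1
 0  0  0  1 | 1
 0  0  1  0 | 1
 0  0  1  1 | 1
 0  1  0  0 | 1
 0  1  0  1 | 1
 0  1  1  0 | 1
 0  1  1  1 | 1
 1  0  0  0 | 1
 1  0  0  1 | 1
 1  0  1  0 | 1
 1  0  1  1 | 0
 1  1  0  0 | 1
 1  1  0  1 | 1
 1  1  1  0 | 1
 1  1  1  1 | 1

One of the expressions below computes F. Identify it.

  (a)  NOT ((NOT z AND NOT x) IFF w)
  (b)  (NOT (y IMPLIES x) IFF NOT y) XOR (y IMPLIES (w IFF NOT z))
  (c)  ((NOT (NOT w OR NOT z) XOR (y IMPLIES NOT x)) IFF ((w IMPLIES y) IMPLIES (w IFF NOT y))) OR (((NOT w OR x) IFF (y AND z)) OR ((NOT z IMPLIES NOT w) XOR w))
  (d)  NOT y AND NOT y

(a): at (0,0,0,1) it gives 0, but F = 1 — eliminated.
(b): at (0,1,0,0) it gives 0, but F = 1 — eliminated.
(d): at (0,1,0,0) it gives 0, but F = 1 — eliminated.
That leaves (c). Evaluating it on every row reproduces the table of F exactly.

c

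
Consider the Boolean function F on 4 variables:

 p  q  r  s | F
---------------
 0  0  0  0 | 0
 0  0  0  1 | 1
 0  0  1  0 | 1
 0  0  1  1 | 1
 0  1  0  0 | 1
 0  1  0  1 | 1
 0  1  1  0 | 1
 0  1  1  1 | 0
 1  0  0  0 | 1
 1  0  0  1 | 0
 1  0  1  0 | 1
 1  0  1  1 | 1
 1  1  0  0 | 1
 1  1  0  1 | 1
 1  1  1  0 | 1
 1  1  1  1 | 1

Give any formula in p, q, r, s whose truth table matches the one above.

The 0-rows are (0,0,0,0), (0,1,1,1), (1,0,0,1). Take each as a conjunction (¬p·¬q·¬r·¬s, ¬p·q·r·s, p·¬q·¬r·s), form their disjunction, and complement — that gives a formula that is 1 everywhere F is.

F(p, q, r, s) = (((((p' · q') · r') · s') + (((p' · q) · r) · s)) + (((p · q') · r') · s))'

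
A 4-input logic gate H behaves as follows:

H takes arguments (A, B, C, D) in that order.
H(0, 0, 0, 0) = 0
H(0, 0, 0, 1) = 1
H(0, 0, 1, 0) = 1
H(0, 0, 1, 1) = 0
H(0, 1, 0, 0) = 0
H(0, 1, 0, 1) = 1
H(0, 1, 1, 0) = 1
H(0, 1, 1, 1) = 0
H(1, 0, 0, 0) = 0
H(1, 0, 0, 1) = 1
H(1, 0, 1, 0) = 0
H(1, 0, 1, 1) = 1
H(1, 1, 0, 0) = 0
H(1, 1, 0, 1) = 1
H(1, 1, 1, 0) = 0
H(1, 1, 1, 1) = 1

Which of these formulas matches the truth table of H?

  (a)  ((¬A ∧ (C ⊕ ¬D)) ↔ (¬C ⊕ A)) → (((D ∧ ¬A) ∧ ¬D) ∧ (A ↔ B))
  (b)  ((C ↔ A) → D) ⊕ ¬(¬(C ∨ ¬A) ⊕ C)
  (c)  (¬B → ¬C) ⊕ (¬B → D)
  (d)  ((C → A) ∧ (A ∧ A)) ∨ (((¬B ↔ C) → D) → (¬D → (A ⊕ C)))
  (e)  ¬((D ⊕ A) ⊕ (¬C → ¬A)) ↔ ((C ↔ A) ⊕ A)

e

(a) disagrees with H on (0,0,1,0) (formula → 0, table → 1); rule it out.
(b) disagrees with H on (0,0,0,0) (formula → 1, table → 0); rule it out.
(c) disagrees with H on (0,0,0,0) (formula → 1, table → 0); rule it out.
(d) disagrees with H on (0,0,1,1) (formula → 1, table → 0); rule it out.
That leaves (e). Evaluating it on every row reproduces the table of H exactly.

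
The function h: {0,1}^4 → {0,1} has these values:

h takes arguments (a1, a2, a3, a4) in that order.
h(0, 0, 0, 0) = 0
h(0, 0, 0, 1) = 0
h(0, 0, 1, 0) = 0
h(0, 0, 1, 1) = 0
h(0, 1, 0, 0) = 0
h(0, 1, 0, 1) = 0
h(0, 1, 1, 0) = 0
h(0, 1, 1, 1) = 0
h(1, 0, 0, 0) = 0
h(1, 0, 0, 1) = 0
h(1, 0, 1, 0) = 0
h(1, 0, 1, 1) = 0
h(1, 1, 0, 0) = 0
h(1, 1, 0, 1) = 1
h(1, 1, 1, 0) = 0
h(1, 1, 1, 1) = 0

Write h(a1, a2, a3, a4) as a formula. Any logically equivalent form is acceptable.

h(a1, a2, a3, a4) = ((a1 AND a2) AND NOT a3) AND a4

h is 1 on exactly one input, (1,1,0,1), whose minterm is a1·a2·¬a3·a4. So h is just that conjunction.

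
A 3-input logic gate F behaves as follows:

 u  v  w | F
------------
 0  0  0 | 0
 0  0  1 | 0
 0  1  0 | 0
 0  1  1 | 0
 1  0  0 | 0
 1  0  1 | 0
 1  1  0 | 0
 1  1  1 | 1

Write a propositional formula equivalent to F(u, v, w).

F(u, v, w) = (u and v) and w

The output is 1 only when every input is 1 — the AND of all inputs.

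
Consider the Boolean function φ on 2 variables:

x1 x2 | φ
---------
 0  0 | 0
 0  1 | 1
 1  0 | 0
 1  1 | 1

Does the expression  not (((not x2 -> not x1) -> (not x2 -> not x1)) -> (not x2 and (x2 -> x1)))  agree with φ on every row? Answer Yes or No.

Check the formula against φ row by row:
  x1=0, x2=0: formula gives 0, φ = 0 ✓
  x1=0, x2=1: formula gives 1, φ = 1 ✓
  x1=1, x2=0: formula gives 0, φ = 0 ✓
  x1=1, x2=1: formula gives 1, φ = 1 ✓
No disagreement on any input; they are logically equivalent.

Yes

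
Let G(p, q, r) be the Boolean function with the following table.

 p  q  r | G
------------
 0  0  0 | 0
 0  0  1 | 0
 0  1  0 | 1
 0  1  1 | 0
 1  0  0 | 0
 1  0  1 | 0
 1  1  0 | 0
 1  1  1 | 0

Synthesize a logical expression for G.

Only row (0,1,0) gives 1. That row's minterm ¬p·q·¬r is G directly.

G(p, q, r) = (p' · q) · r'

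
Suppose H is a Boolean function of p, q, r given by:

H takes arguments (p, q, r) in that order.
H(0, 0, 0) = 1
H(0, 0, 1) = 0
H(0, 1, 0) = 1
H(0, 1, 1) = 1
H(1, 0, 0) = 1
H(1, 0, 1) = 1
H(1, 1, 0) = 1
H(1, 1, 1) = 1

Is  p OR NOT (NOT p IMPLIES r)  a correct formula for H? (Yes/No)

Evaluate p OR NOT (NOT p IMPLIES r) on each row and compare to H:
  p=0, q=0, r=0: formula gives 1, H = 1 ✓
  p=0, q=0, r=1: formula gives 0, H = 0 ✓
  p=0, q=1, r=0: formula gives 1, H = 1 ✓
  p=0, q=1, r=1: formula gives 0, but H = 1 ✗
Row (0,1,1) is a counterexample, so the formula is not equivalent to H.

No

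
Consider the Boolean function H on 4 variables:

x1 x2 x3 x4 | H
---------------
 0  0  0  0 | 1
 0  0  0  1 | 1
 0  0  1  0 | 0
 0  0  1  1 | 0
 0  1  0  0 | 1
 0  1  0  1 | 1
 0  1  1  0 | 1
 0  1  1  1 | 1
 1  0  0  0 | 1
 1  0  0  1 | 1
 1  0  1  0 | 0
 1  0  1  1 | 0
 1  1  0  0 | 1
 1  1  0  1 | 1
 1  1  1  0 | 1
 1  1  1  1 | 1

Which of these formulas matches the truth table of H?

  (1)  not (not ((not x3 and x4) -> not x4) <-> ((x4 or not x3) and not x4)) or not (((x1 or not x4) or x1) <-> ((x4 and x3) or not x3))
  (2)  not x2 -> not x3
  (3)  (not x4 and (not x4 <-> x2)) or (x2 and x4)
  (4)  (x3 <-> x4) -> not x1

(1): at (0,0,1,0) it gives 1, but H = 0 — eliminated.
(3): at (0,0,0,0) it gives 0, but H = 1 — eliminated.
(4): at (0,0,1,0) it gives 1, but H = 0 — eliminated.
Only (2) survives; checking it on all 16 rows confirms it matches H.

2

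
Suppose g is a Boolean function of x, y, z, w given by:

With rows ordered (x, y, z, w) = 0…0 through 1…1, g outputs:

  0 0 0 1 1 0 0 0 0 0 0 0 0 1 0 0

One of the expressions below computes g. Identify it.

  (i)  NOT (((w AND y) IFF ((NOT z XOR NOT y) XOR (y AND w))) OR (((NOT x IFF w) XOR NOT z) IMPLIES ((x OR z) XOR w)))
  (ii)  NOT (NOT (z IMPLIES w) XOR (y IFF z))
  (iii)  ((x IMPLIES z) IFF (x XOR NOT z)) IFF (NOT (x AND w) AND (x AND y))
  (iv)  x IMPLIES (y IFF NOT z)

(ii) fails at (0,1,0,1): the formula yields 1, g is 0.
(iii) fails at (0,0,1,0): the formula yields 1, g is 0.
(iv) fails at (0,0,0,0): the formula yields 1, g is 0.
Only (i) survives; checking it on all 16 rows confirms it matches g.

i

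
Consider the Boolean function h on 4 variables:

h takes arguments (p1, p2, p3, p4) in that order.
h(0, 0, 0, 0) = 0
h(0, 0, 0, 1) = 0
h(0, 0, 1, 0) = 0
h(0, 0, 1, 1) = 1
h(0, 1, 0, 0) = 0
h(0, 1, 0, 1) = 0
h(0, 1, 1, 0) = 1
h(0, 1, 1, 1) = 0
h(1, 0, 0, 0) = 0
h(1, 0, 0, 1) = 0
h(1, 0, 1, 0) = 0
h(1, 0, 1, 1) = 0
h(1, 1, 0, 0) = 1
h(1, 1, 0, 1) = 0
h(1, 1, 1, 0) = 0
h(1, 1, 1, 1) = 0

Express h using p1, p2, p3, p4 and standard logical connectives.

h(p1, p2, p3, p4) = ((((¬p1 ∧ ¬p2) ∧ p3) ∧ p4) ∨ (((¬p1 ∧ p2) ∧ p3) ∧ ¬p4)) ∨ (((p1 ∧ p2) ∧ ¬p3) ∧ ¬p4)

h=1 on 3 inputs: (0,0,1,1), (0,1,1,0), (1,1,0,0). Reading each as a conjunction of literals (¬p1·¬p2·p3·p4, ¬p1·p2·p3·¬p4, p1·p2·¬p3·¬p4) and taking the OR gives the canonical DNF.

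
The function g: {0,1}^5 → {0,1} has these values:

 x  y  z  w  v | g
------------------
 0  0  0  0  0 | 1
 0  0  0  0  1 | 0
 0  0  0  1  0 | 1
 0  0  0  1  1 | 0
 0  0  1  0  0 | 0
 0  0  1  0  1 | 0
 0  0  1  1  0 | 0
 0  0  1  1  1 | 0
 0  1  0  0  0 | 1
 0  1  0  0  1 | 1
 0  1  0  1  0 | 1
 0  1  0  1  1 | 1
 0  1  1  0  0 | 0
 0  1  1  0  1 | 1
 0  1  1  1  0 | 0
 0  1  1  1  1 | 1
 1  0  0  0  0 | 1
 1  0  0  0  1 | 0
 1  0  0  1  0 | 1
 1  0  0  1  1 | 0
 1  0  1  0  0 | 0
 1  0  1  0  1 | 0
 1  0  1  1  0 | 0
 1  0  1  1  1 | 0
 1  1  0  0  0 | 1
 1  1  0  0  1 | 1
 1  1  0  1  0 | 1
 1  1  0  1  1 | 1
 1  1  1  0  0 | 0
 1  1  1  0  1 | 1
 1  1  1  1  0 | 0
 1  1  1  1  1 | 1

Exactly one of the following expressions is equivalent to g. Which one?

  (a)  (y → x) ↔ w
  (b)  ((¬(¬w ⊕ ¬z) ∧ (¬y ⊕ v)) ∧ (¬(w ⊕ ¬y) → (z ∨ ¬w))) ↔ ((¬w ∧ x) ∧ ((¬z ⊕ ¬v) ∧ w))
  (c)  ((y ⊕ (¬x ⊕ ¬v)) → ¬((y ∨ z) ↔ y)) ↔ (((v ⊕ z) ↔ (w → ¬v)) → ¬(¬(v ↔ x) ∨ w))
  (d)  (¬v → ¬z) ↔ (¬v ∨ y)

d

(a): at (0,0,0,0,0) it gives 0, but g = 1 — eliminated.
(b): at (0,0,0,0,0) it gives 0, but g = 1 — eliminated.
(c): at (0,0,0,0,1) it gives 1, but g = 0 — eliminated.
That leaves (d). Evaluating it on every row reproduces the table of g exactly.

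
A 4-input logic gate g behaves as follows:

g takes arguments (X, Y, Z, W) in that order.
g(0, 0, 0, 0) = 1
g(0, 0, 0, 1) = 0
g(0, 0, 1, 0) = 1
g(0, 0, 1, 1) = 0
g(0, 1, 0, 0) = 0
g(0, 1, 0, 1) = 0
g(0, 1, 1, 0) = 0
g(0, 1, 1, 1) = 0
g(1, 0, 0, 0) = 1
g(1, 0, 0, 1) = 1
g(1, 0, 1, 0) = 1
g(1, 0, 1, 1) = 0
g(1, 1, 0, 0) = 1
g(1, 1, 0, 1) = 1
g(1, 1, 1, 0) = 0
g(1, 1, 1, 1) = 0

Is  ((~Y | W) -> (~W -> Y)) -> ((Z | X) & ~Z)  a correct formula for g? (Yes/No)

Yes

Check the formula against g row by row:
  X=0, Y=0, Z=0, W=0: formula gives 1, g = 1 ✓
  X=0, Y=0, Z=0, W=1: formula gives 0, g = 0 ✓
  X=0, Y=0, Z=1, W=0: formula gives 1, g = 1 ✓
  X=0, Y=0, Z=1, W=1: formula gives 0, g = 0 ✓
  …and likewise for the remaining 12 rows.
All 16 rows match — the expression computes g exactly.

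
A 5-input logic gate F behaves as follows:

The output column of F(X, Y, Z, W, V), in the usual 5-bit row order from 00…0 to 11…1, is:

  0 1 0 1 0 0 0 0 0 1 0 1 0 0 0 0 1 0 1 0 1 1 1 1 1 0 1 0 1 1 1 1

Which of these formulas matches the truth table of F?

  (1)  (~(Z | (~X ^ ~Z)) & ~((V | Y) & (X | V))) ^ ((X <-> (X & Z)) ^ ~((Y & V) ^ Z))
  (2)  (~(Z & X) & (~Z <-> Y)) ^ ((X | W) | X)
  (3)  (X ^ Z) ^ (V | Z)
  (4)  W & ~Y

(1) fails at (0,0,0,0,0): the formula yields 1, F is 0.
(2) fails at (0,0,0,0,1): the formula yields 0, F is 1.
(4) fails at (0,0,0,0,1): the formula yields 0, F is 1.
(3) is the remaining candidate, and it agrees with F on all 32 inputs.

3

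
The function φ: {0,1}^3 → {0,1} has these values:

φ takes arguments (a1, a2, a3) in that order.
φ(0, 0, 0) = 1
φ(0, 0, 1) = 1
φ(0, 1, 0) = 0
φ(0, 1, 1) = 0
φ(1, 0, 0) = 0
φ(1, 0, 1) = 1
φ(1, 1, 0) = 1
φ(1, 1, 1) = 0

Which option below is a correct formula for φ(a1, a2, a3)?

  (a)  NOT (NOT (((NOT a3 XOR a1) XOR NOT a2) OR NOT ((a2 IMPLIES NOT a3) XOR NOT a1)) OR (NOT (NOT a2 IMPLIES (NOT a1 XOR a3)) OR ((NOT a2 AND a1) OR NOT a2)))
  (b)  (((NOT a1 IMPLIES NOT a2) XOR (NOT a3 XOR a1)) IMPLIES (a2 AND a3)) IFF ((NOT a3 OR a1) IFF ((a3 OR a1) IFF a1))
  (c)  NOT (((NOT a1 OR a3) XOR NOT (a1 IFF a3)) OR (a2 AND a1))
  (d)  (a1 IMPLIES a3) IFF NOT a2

(a) fails at (0,0,0): the formula yields 0, φ is 1.
(b) fails at (0,0,1): the formula yields 0, φ is 1.
(c) fails at (0,0,0): the formula yields 0, φ is 1.
Only (d) survives; checking it on all 8 rows confirms it matches φ.

d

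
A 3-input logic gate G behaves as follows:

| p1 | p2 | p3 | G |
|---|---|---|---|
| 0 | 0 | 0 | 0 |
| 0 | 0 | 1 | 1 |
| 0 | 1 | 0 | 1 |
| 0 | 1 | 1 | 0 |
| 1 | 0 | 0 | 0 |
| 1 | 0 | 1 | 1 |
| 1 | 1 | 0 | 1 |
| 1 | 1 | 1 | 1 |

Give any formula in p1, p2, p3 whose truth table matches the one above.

G is 0 on only 3 rows — (0,0,0), (0,1,1), (1,0,0). Writing each as a minterm (¬p1·¬p2·¬p3, ¬p1·p2·p3, p1·¬p2·¬p3) and OR-ing them characterizes exactly where G=0, so G is the negation of that disjunction.

G(p1, p2, p3) = ((((p1' · p2') · p3') + ((p1' · p2) · p3)) + ((p1 · p2') · p3'))'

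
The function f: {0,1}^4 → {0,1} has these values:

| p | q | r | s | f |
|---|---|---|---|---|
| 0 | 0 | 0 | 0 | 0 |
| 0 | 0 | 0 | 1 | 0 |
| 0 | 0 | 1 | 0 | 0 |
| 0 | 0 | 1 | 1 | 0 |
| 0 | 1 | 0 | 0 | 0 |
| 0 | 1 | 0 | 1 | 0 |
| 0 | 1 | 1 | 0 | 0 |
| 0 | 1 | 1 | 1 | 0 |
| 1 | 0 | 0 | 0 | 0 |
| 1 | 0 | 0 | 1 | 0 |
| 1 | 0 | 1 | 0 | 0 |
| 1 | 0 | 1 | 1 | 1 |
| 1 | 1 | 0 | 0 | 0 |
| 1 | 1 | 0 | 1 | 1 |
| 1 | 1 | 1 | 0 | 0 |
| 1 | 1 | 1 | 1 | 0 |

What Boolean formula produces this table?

f(p, q, r, s) = (((p and not q) and r) and s) or (((p and q) and not r) and s)

Collect the rows where f=1 — (1,0,1,1), (1,1,0,1) — and write one minterm per row: p·¬q·r·s, p·q·¬r·s. Their union (logical OR) reproduces the table exactly.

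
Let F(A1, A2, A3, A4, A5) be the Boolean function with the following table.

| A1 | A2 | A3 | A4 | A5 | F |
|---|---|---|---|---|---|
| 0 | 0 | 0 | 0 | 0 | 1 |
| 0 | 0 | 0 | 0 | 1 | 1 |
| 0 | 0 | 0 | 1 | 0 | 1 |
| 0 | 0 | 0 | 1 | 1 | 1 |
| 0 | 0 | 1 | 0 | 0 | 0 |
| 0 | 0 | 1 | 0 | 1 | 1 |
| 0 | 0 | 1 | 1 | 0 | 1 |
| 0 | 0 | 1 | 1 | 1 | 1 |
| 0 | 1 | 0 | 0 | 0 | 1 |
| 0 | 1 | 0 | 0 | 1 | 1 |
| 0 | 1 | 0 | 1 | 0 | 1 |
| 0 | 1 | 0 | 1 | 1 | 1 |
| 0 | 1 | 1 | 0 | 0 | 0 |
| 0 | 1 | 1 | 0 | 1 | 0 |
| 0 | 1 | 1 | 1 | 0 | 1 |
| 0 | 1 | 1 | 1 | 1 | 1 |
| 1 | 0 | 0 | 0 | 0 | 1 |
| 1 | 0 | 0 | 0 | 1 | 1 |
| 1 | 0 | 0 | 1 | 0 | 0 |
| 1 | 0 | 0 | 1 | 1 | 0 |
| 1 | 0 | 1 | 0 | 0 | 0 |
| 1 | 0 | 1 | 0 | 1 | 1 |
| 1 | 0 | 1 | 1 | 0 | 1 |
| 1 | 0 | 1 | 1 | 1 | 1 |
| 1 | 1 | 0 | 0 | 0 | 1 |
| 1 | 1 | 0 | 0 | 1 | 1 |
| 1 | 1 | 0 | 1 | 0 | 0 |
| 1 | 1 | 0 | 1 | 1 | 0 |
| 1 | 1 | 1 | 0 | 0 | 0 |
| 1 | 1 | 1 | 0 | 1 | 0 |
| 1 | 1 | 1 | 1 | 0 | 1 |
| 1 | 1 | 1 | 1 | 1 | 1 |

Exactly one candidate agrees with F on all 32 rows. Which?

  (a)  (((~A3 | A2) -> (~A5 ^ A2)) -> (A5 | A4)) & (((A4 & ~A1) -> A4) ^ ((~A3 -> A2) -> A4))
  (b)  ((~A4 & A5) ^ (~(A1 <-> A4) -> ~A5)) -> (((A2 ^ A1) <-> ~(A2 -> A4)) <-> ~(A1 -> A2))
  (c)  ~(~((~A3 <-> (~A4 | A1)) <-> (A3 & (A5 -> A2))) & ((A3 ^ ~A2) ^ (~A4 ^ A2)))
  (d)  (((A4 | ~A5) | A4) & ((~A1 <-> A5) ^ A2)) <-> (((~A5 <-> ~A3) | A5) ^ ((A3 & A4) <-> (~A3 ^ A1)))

(a): at (0,0,0,0,0) it gives 0, but F = 1 — eliminated.
(b): at (0,0,0,0,0) it gives 0, but F = 1 — eliminated.
(d): at (0,0,0,0,0) it gives 0, but F = 1 — eliminated.
Only (c) survives; checking it on all 32 rows confirms it matches F.

c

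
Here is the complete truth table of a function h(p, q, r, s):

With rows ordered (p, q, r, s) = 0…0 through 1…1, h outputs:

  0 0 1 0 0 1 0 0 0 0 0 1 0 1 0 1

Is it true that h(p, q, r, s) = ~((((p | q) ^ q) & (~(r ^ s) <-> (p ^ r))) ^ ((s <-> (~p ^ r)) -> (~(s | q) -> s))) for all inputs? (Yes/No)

No

Test each input against both h and the formula:
  p=0, q=0, r=0, s=0: formula gives 0, h = 0 ✓
  p=0, q=0, r=0, s=1: formula gives 0, h = 0 ✓
  p=0, q=0, r=1, s=0: formula gives 1, h = 1 ✓
  p=0, q=0, r=1, s=1: formula gives 0, h = 0 ✓
  …
  p=0, q=1, r=0, s=1: formula gives 0, but h = 1 ✗
Since they disagree at (0,1,0,1), the expression is not a correct formula for h.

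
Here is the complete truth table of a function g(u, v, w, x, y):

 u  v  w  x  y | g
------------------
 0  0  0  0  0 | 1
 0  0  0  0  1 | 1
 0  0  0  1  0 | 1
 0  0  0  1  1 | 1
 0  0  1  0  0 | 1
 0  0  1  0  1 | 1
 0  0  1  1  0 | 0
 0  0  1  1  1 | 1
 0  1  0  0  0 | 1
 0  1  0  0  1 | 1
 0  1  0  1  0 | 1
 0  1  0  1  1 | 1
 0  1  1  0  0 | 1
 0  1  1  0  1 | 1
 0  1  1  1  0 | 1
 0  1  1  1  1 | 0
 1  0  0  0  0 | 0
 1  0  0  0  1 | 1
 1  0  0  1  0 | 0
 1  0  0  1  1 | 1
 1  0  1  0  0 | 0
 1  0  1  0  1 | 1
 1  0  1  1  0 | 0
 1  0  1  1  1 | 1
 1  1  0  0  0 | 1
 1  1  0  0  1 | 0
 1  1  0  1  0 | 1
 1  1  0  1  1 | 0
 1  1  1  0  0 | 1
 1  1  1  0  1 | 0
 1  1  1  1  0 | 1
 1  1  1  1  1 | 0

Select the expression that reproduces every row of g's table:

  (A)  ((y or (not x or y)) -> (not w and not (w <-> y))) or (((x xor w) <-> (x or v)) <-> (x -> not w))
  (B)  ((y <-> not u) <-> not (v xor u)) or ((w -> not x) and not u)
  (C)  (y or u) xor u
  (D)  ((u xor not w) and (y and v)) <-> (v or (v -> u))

B

(A) fails at (0,0,1,0,0): the formula yields 0, g is 1.
(C) fails at (0,0,0,0,0): the formula yields 0, g is 1.
(D) fails at (0,0,0,0,0): the formula yields 0, g is 1.
(B) is the remaining candidate, and it agrees with g on all 32 inputs.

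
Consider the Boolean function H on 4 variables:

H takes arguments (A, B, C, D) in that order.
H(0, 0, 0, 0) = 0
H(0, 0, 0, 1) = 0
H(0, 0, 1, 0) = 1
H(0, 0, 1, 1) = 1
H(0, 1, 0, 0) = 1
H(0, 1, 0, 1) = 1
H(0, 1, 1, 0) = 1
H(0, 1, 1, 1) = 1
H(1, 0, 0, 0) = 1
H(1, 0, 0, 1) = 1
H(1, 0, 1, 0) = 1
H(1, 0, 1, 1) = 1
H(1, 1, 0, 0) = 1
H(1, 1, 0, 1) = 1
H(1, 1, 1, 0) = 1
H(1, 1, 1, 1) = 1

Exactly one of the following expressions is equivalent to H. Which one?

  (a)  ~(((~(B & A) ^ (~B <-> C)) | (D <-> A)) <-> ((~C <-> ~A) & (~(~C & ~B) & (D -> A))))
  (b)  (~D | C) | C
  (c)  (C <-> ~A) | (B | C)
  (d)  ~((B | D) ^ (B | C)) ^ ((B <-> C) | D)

c

(a) disagrees with H on (0,0,0,0) (formula → 1, table → 0); rule it out.
(b) disagrees with H on (0,0,0,0) (formula → 1, table → 0); rule it out.
(d) disagrees with H on (0,0,0,1) (formula → 1, table → 0); rule it out.
(c) is the remaining candidate, and it agrees with H on all 16 inputs.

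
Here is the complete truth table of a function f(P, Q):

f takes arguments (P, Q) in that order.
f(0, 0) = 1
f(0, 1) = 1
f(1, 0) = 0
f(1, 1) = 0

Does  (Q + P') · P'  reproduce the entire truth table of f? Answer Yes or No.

Yes

Check the formula against f row by row:
  P=0, Q=0: formula gives 1, f = 1 ✓
  P=0, Q=1: formula gives 1, f = 1 ✓
  P=1, Q=0: formula gives 0, f = 0 ✓
  P=1, Q=1: formula gives 0, f = 0 ✓
Every row agrees, so the formula is equivalent.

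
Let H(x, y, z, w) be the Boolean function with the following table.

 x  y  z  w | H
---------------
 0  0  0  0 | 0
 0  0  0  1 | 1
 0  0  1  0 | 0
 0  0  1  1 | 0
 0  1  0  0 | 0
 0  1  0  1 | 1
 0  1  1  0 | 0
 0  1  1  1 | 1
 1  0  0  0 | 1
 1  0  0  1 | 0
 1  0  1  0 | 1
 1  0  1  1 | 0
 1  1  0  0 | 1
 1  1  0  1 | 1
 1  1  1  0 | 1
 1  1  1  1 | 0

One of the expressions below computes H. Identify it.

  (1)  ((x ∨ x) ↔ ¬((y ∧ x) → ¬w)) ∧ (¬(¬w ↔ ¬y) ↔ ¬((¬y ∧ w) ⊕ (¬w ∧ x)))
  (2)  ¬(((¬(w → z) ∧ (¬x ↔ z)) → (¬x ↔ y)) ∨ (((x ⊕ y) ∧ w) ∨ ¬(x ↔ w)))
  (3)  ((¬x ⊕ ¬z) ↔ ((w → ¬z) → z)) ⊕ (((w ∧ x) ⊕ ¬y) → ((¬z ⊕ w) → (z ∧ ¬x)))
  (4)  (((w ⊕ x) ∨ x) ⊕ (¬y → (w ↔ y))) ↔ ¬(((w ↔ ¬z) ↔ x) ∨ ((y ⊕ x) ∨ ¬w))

(1) disagrees with H on (0,0,0,1) (formula → 0, table → 1); rule it out.
(2) disagrees with H on (0,0,0,1) (formula → 0, table → 1); rule it out.
(3) disagrees with H on (0,0,0,0) (formula → 1, table → 0); rule it out.
(4) is the remaining candidate, and it agrees with H on all 16 inputs.

4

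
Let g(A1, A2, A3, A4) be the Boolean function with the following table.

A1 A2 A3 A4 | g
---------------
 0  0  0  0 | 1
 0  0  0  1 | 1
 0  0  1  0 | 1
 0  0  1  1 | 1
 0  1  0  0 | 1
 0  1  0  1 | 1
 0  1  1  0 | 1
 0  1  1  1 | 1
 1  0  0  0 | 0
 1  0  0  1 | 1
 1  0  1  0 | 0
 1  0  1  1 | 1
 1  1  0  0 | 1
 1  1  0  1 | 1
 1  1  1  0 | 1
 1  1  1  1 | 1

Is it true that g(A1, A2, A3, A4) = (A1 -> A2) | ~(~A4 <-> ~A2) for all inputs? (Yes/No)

Check the formula against g row by row:
  A1=0, A2=0, A3=0, A4=0: formula gives 1, g = 1 ✓
  A1=0, A2=0, A3=0, A4=1: formula gives 1, g = 1 ✓
  A1=0, A2=0, A3=1, A4=0: formula gives 1, g = 1 ✓
  A1=0, A2=0, A3=1, A4=1: formula gives 1, g = 1 ✓
  …and likewise for the remaining 12 rows.
All 16 rows match — the expression computes g exactly.

Yes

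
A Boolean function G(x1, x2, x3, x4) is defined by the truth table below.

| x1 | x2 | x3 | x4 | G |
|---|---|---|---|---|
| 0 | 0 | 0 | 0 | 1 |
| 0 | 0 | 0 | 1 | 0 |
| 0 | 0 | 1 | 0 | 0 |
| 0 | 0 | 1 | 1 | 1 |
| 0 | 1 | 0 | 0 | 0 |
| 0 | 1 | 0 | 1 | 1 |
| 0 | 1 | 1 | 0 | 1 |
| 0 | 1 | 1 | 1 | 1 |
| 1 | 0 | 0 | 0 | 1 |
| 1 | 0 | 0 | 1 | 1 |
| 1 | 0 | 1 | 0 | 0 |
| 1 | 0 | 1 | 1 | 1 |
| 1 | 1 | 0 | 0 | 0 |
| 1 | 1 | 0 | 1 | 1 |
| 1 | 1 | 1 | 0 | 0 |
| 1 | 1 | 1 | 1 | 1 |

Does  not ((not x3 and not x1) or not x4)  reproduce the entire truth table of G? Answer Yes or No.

Test each input against both G and the formula:
  x1=0, x2=0, x3=0, x4=0: formula gives 0, but G = 1 ✗
A single disagreement suffices: at (0,0,0,0) they differ, so the formula does not compute G.

No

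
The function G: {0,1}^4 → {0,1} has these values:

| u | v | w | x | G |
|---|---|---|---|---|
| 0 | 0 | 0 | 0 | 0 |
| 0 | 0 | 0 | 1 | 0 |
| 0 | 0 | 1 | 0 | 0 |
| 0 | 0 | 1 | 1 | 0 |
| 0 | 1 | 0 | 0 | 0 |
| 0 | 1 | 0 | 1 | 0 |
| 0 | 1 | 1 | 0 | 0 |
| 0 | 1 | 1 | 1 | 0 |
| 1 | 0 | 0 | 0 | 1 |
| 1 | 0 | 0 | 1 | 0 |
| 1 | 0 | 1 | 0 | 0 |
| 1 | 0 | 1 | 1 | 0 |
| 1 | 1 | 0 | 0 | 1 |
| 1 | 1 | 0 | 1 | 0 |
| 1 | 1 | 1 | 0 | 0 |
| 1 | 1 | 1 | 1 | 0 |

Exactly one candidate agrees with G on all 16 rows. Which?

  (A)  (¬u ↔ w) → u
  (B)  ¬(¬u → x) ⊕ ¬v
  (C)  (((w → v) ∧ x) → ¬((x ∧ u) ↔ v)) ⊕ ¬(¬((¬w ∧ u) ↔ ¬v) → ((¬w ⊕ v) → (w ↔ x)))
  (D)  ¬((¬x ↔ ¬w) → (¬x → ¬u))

D

(A) fails at (0,0,0,0): the formula yields 1, G is 0.
(B) fails at (0,0,0,1): the formula yields 1, G is 0.
(C) fails at (0,0,0,0): the formula yields 1, G is 0.
Only (D) survives; checking it on all 16 rows confirms it matches G.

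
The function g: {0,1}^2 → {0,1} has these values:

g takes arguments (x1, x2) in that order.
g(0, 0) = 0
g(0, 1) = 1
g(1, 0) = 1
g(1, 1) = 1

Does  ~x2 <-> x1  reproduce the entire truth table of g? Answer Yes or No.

No

Test each input against both g and the formula:
  x1=0, x2=0: formula gives 0, g = 0 ✓
  x1=0, x2=1: formula gives 1, g = 1 ✓
  x1=1, x2=0: formula gives 1, g = 1 ✓
  x1=1, x2=1: formula gives 0, but g = 1 ✗
Row (1,1) is a counterexample, so the formula is not equivalent to g.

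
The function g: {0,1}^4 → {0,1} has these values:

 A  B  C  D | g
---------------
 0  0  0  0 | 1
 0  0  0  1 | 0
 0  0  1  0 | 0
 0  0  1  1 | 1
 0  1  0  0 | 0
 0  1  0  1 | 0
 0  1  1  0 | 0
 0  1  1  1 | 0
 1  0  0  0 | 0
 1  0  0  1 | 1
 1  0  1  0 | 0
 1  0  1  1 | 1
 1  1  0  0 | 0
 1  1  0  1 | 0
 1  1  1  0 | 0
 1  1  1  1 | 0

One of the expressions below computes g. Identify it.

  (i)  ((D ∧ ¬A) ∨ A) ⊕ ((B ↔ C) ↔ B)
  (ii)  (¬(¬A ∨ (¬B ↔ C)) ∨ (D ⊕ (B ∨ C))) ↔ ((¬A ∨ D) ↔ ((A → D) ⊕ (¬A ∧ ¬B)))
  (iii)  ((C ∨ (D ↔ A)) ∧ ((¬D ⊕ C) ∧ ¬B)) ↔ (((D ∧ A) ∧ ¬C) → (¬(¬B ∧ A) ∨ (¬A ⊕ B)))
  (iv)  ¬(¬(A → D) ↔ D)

iii

(i): at (0,0,0,0) it gives 0, but g = 1 — eliminated.
(ii): at (0,1,0,0) it gives 1, but g = 0 — eliminated.
(iv): at (0,0,0,0) it gives 0, but g = 1 — eliminated.
Only (iii) survives; checking it on all 16 rows confirms it matches g.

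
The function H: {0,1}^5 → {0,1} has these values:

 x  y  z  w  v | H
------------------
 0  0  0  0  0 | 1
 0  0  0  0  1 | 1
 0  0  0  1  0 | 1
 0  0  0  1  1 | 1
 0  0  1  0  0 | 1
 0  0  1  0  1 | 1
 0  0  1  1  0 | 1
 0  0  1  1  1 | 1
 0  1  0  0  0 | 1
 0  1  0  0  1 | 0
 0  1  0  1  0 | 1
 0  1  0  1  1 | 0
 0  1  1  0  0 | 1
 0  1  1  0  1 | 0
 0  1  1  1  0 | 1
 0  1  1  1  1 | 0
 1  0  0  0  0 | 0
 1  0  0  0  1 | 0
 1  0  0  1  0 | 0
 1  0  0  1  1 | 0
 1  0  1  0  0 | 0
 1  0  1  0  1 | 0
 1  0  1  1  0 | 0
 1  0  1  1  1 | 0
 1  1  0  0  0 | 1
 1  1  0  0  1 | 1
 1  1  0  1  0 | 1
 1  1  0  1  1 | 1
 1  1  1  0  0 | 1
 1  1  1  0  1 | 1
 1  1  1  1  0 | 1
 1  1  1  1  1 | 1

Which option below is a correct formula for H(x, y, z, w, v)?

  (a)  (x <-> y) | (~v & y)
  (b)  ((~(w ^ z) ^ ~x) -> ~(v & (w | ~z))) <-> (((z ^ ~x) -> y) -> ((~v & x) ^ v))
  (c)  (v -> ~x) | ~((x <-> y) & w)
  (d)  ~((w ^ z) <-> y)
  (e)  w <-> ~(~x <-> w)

(b) disagrees with H on (0,0,0,1,1) (formula → 0, table → 1); rule it out.
(c) disagrees with H on (0,1,0,0,1) (formula → 1, table → 0); rule it out.
(d) disagrees with H on (0,0,0,0,0) (formula → 0, table → 1); rule it out.
(e) disagrees with H on (0,0,0,0,0) (formula → 0, table → 1); rule it out.
That leaves (a). Evaluating it on every row reproduces the table of H exactly.

a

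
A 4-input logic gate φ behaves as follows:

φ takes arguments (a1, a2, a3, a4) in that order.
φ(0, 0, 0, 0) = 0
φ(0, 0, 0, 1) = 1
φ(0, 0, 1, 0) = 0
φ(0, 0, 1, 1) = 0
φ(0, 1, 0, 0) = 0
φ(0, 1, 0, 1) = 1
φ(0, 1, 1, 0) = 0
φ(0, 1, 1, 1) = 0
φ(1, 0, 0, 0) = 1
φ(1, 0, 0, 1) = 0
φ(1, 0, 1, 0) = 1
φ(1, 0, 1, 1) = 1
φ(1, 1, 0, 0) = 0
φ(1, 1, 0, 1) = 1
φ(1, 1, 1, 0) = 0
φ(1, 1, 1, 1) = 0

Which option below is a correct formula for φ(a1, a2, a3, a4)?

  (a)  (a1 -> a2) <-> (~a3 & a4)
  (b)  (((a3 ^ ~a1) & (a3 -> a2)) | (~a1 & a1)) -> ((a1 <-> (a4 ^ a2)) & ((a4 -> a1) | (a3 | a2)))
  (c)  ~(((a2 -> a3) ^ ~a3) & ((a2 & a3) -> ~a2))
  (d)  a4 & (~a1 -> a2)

a

(b): at (0,0,0,0) it gives 1, but φ = 0 — eliminated.
(c): at (0,0,0,0) it gives 1, but φ = 0 — eliminated.
(d): at (0,0,0,1) it gives 0, but φ = 1 — eliminated.
That leaves (a). Evaluating it on every row reproduces the table of φ exactly.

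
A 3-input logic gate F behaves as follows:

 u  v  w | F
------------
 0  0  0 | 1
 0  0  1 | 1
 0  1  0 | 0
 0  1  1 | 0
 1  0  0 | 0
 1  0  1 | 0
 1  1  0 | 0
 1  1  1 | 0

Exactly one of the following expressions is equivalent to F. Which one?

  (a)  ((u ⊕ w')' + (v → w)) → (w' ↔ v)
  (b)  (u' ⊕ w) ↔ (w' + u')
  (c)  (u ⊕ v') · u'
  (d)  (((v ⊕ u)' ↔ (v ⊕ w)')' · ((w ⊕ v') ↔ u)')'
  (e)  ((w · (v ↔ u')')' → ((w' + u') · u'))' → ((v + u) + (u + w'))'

(a) fails at (0,0,0): the formula yields 0, F is 1.
(b) fails at (0,0,1): the formula yields 0, F is 1.
(d) fails at (0,1,0): the formula yields 1, F is 0.
(e) fails at (0,1,0): the formula yields 1, F is 0.
Only (c) survives; checking it on all 8 rows confirms it matches F.

c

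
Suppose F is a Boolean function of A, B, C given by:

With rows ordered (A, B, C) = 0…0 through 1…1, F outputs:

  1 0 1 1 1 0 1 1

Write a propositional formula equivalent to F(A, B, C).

F(A, B, C) = ~(((~A & ~B) & C) | ((A & ~B) & C))

There are just 2 zero rows: (0,0,1), (1,0,1). Their minterms are ¬A·¬B·C, A·¬B·C; the OR of those covers precisely the 0-outputs, and negating it yields F.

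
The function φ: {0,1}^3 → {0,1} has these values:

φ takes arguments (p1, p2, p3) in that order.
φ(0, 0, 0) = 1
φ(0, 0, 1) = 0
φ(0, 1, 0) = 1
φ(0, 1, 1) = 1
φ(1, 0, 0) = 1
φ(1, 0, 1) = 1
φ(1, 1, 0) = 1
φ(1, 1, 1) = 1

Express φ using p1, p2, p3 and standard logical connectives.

Only row (0,0,1) gives 0. So φ is 1 everywhere except there — the complement of the minterm ¬p1·¬p2·p3.

φ(p1, p2, p3) = not ((not p1 and not p2) and p3)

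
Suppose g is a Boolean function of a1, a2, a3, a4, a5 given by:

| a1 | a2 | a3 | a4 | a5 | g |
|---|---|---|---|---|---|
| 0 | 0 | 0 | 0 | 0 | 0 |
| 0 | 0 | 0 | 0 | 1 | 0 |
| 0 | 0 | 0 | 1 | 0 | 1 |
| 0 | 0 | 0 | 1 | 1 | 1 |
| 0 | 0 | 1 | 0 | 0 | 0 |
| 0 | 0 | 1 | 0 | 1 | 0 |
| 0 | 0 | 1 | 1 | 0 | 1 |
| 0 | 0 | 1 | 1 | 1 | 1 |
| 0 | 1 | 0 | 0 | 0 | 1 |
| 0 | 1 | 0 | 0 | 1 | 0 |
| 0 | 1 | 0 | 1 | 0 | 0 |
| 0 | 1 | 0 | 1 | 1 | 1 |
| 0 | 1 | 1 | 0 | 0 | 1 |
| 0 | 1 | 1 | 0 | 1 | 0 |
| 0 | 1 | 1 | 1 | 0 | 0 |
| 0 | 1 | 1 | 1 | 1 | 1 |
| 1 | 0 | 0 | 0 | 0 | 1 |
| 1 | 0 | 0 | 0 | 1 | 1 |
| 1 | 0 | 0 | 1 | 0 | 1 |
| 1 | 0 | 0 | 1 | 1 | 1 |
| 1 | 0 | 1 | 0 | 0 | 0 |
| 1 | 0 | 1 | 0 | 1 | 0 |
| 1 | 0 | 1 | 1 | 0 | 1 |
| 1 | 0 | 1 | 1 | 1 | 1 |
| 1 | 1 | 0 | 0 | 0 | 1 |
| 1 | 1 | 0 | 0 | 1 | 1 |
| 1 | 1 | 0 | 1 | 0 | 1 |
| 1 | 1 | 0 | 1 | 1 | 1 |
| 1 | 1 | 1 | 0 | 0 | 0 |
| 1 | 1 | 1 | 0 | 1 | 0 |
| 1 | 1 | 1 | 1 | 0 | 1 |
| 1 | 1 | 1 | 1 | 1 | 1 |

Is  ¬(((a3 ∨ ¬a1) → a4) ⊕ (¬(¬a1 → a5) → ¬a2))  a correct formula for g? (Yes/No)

Test each input against both g and the formula:
  a1=0, a2=0, a3=0, a4=0, a5=0: formula gives 0, g = 0 ✓
  a1=0, a2=0, a3=0, a4=0, a5=1: formula gives 0, g = 0 ✓
  a1=0, a2=0, a3=0, a4=1, a5=0: formula gives 1, g = 1 ✓
  a1=0, a2=0, a3=0, a4=1, a5=1: formula gives 1, g = 1 ✓
  …and likewise for the remaining 28 rows.
Every row agrees, so the formula is equivalent.

Yes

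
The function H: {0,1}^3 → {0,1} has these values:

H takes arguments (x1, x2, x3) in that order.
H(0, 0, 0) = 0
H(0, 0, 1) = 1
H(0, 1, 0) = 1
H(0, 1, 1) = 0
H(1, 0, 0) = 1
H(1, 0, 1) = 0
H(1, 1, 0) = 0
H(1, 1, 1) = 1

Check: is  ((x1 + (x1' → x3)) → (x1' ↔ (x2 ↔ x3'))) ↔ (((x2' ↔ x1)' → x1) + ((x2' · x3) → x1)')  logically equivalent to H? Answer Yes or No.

Check the formula against H row by row:
  x1=0, x2=0, x3=0: formula gives 0, H = 0 ✓
  x1=0, x2=0, x3=1: formula gives 1, H = 1 ✓
  x1=0, x2=1, x3=0: formula gives 1, H = 1 ✓
  x1=0, x2=1, x3=1: formula gives 0, H = 0 ✓
  x1=1, x2=0, x3=0: formula gives 1, H = 1 ✓
  …and likewise for the remaining 3 rows.
Every row agrees, so the formula is equivalent.

Yes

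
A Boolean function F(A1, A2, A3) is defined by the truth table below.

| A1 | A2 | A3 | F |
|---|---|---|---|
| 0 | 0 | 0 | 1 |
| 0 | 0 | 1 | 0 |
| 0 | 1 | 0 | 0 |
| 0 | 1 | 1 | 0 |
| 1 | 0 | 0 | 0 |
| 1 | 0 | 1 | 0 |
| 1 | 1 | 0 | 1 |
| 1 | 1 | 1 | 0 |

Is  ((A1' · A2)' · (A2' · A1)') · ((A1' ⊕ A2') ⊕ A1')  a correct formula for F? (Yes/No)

No

Check the formula against F row by row:
  A1=0, A2=0, A3=0: formula gives 1, F = 1 ✓
  A1=0, A2=0, A3=1: formula gives 1, but F = 0 ✗
A single disagreement suffices: at (0,0,1) they differ, so the formula does not compute F.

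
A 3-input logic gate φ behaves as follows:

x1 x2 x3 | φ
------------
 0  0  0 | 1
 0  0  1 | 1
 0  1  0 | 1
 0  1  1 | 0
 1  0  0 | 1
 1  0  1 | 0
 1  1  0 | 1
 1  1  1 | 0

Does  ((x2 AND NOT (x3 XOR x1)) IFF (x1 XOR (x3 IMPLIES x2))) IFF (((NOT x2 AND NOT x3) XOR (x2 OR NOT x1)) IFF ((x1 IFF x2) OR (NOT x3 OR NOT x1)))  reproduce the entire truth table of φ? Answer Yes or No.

Yes

Evaluate ((x2 AND NOT (x3 XOR x1)) IFF (x1 XOR (x3 IMPLIES x2))) IFF (((NOT x2 AND NOT x3) XOR (x2 OR NOT x1)) IFF ((x1 IFF x2) OR (NOT x3 OR NOT x1))) on each row and compare to φ:
  x1=0, x2=0, x3=0: formula gives 1, φ = 1 ✓
  x1=0, x2=0, x3=1: formula gives 1, φ = 1 ✓
  x1=0, x2=1, x3=0: formula gives 1, φ = 1 ✓
  x1=0, x2=1, x3=1: formula gives 0, φ = 0 ✓
  x1=1, x2=0, x3=0: formula gives 1, φ = 1 ✓
  …and likewise for the remaining 3 rows.
All 8 rows match — the expression computes φ exactly.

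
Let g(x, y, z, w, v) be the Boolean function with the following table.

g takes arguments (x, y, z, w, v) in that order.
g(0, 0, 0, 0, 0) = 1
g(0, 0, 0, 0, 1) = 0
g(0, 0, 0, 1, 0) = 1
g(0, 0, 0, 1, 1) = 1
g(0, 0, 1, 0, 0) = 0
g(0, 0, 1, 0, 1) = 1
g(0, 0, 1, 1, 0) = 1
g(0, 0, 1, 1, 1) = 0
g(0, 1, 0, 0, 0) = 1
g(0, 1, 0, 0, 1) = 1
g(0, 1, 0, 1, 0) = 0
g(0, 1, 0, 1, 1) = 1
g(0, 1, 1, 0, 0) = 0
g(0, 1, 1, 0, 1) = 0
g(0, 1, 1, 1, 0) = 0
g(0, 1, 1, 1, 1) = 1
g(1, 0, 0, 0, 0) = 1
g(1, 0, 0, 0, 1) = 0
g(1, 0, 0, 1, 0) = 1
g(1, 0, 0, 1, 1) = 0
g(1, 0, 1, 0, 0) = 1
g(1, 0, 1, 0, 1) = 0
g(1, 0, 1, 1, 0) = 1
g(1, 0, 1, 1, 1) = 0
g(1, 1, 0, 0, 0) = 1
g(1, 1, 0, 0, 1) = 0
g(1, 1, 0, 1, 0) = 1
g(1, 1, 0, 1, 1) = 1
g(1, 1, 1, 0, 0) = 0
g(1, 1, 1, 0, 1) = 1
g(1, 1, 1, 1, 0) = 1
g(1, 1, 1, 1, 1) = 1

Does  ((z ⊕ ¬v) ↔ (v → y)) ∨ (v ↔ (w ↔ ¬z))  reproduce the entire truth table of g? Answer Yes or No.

No

Evaluate ((z ⊕ ¬v) ↔ (v → y)) ∨ (v ↔ (w ↔ ¬z)) on each row and compare to g:
  x=0, y=0, z=0, w=0, v=0: formula gives 1, g = 1 ✓
  x=0, y=0, z=0, w=0, v=1: formula gives 1, but g = 0 ✗
Since they disagree at (0,0,0,0,1), the expression is not a correct formula for g.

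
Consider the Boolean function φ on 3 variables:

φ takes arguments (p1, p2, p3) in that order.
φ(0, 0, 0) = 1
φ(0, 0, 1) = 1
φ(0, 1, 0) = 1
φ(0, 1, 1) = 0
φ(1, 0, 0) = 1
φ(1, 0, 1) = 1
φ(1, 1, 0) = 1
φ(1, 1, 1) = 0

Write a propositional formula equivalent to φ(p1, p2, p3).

There are just 2 zero rows: (0,1,1), (1,1,1). Their minterms are ¬p1·p2·p3, p1·p2·p3; the OR of those covers precisely the 0-outputs, and negating it yields φ.

φ(p1, p2, p3) = ~(((~p1 & p2) & p3) | ((p1 & p2) & p3))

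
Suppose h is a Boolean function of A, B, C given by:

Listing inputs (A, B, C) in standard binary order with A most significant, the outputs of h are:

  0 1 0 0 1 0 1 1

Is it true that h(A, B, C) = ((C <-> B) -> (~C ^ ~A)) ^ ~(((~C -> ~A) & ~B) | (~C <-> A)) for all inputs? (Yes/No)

Test each input against both h and the formula:
  A=0, B=0, C=0: formula gives 0, h = 0 ✓
  A=0, B=0, C=1: formula gives 1, h = 1 ✓
  A=0, B=1, C=0: formula gives 0, h = 0 ✓
  A=0, B=1, C=1: formula gives 1, but h = 0 ✗
Row (0,1,1) is a counterexample, so the formula is not equivalent to h.

No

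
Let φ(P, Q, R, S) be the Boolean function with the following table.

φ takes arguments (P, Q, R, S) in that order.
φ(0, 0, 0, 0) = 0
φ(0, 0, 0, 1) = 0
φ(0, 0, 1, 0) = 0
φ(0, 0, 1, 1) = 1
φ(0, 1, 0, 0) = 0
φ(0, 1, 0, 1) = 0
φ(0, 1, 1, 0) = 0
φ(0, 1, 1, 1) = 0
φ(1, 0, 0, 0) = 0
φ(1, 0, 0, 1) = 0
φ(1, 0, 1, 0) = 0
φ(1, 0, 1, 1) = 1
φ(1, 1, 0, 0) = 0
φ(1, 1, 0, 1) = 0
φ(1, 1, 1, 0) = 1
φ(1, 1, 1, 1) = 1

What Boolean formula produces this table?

φ=1 on 4 inputs: (0,0,1,1), (1,0,1,1), (1,1,1,0), (1,1,1,1). Reading each as a conjunction of literals (¬P·¬Q·R·S, P·¬Q·R·S, P·Q·R·¬S, P·Q·R·S) and taking the OR gives the canonical DNF.

φ(P, Q, R, S) = (((((P' · Q') · R) · S) + (((P · Q') · R) · S)) + (((P · Q) · R) · S')) + (((P · Q) · R) · S)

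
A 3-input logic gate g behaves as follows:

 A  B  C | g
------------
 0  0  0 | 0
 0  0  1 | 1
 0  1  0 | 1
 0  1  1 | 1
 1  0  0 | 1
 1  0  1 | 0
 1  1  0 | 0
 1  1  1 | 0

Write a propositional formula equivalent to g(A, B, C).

g(A, B, C) = ((((A' · B') · C) + ((A' · B) · C')) + ((A' · B) · C)) + ((A · B') · C')

The 1-rows are (0,0,1), (0,1,0), (0,1,1), (1,0,0). Each contributes one minterm — ¬A·¬B·C; ¬A·B·¬C; ¬A·B·C; A·¬B·¬C — and their disjunction is a sum-of-products form of g.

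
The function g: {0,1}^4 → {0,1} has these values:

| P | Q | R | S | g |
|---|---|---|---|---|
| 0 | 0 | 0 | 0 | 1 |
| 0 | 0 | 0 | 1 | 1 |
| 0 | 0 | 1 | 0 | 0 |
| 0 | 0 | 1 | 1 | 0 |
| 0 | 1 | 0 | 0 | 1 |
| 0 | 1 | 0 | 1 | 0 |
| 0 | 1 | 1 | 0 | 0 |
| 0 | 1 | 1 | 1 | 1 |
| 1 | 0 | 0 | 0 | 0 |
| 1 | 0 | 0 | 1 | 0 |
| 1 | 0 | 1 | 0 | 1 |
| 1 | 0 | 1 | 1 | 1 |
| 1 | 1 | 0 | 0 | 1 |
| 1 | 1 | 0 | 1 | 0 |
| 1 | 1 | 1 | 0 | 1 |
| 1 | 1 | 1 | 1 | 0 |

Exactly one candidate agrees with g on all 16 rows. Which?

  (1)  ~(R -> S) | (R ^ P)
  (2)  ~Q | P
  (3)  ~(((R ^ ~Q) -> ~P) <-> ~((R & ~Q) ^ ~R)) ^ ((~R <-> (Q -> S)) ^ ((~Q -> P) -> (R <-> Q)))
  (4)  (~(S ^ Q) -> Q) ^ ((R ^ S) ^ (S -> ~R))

3

(1): at (0,0,0,0) it gives 0, but g = 1 — eliminated.
(2): at (0,0,1,0) it gives 1, but g = 0 — eliminated.
(4): at (0,0,1,1) it gives 1, but g = 0 — eliminated.
That leaves (3). Evaluating it on every row reproduces the table of g exactly.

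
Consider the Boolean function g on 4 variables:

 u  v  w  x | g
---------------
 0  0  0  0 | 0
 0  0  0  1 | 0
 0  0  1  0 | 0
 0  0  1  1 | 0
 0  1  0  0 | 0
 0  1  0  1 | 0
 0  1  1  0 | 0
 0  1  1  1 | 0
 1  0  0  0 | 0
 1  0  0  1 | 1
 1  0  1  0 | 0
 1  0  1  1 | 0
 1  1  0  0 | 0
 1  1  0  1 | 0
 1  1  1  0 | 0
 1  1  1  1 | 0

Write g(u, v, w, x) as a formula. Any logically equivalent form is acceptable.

g is 1 on exactly one input, (1,0,0,1), whose minterm is u·¬v·¬w·x. So g is just that conjunction.

g(u, v, w, x) = ((u · v') · w') · x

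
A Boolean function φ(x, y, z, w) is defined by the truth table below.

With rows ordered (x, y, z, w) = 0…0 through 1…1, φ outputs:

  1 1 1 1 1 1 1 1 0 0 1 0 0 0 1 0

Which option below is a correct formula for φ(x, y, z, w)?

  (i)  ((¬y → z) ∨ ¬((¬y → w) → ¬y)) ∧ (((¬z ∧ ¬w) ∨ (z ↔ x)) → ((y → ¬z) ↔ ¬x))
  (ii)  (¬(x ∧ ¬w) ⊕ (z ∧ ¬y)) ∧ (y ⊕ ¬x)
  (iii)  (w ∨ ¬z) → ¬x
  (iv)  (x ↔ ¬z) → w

(i): at (0,0,0,0) it gives 0, but φ = 1 — eliminated.
(ii): at (0,0,1,0) it gives 0, but φ = 1 — eliminated.
(iv): at (0,0,1,0) it gives 0, but φ = 1 — eliminated.
Only (iii) survives; checking it on all 16 rows confirms it matches φ.

iii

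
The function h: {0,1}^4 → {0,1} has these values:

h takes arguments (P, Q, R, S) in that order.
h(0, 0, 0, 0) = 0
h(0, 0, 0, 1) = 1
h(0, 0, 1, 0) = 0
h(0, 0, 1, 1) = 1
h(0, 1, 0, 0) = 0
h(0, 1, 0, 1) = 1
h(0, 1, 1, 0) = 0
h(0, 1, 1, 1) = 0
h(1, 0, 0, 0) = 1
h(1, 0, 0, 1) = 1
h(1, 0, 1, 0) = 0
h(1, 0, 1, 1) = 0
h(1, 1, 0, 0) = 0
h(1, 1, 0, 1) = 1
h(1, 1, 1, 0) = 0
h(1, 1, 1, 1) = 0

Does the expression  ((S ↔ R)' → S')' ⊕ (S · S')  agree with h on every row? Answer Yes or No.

Test each input against both h and the formula:
  P=0, Q=0, R=0, S=0: formula gives 0, h = 0 ✓
  P=0, Q=0, R=0, S=1: formula gives 1, h = 1 ✓
  P=0, Q=0, R=1, S=0: formula gives 0, h = 0 ✓
  P=0, Q=0, R=1, S=1: formula gives 0, but h = 1 ✗
A single disagreement suffices: at (0,0,1,1) they differ, so the formula does not compute h.

No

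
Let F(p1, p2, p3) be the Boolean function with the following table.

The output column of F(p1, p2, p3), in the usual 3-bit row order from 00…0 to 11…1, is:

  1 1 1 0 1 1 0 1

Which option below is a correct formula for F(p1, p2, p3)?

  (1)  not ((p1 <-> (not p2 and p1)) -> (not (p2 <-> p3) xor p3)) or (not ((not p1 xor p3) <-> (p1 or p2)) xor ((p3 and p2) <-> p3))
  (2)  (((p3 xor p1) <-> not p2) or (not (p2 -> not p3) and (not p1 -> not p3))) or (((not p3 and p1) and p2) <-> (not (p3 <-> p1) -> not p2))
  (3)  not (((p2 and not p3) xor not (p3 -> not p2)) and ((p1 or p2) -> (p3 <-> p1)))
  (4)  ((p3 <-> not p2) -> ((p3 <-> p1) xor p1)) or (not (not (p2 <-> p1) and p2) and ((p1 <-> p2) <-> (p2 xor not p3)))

(2) fails at (0,0,0): the formula yields 0, F is 1.
(3) fails at (0,1,0): the formula yields 0, F is 1.
(4) fails at (0,0,1): the formula yields 0, F is 1.
That leaves (1). Evaluating it on every row reproduces the table of F exactly.

1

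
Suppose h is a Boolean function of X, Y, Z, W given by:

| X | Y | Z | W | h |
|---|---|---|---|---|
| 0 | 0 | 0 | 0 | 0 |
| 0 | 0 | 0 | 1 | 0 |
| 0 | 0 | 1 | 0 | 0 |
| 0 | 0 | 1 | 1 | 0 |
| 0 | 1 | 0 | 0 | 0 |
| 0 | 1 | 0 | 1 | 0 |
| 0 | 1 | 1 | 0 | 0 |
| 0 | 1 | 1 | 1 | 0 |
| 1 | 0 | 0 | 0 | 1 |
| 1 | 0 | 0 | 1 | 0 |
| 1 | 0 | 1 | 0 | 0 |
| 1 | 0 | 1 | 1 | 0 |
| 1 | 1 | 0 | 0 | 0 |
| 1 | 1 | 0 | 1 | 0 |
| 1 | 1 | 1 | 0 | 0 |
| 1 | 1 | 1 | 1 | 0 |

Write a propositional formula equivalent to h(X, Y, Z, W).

h(X, Y, Z, W) = ((X ∧ ¬Y) ∧ ¬Z) ∧ ¬W

Only row (1,0,0,0) gives 1. That row's minterm X·¬Y·¬Z·¬W is h directly.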